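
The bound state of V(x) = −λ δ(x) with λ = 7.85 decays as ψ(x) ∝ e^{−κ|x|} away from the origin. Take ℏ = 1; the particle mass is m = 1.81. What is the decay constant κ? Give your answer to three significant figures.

κ = 14.2

Integrating the TISE across x = 0 gives the cusp condition ψ'(0⁺) − ψ'(0⁻) = −(2mλ/ℏ²)ψ(0).
With ψ ∝ e^{−κ|x|} this yields −2κ = −2mλ/ℏ², so κ = mλ/ℏ² = 14.21.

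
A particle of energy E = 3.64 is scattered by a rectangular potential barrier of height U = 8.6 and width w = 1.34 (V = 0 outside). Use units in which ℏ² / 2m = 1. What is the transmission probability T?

T = 0.00994

Since E < U the interior solution is evanescent with decay constant κ = √(2m(U − E))/ℏ = 2.227.
κw = 2.984, sinh(κw) = 9.861.
The exact tunnelling result is T⁻¹ = 1 + U² sinh²(κw) / [4E(U − E)] = 100.6, so T = 0.00994.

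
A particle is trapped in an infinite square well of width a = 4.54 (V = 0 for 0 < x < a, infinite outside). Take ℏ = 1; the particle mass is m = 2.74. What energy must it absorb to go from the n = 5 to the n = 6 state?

E_n = n²π²ℏ²/(2ma²), so ΔE = (6² − 5²) π²ℏ²/(2ma²).
ΔE = 11 × π² / (2 × 2.74 × 4.54²) = 0.9612.

ΔE = 0.961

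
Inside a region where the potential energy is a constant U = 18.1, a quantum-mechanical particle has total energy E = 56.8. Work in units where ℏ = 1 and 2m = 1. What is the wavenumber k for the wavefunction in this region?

With E > U the solution is oscillatory, ψ ∝ e^{±ikx} with k = √(2m(E − U))/ℏ.
k = √(2 × 0.5 × 38.7) = 6.221.

k = 6.22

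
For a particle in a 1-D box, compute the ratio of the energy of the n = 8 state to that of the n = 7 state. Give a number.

Since E_n ∝ n², the ratio is (8/7)² = 1.30612.

1.30612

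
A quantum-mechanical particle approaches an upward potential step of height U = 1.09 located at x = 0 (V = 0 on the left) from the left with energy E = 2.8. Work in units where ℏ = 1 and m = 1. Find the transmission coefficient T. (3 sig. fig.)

T = 0.985

On each side the TISE gives plane waves with k = √(2m(E − V))/ℏ: k₁ = √(2·1·2.8) = 2.366, k₂ = √(2·1·1.71) = 1.849.
Matching ψ and ψ′ at x = 0 gives r = (k₁ − k₂)/(k₁ + k₂), so R = r² = 0.01505 and T = 1 − R = 0.9850.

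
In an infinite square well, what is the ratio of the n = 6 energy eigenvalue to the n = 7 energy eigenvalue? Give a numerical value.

0.734694

Since E_n ∝ n², the ratio is (6/7)² = 0.734694.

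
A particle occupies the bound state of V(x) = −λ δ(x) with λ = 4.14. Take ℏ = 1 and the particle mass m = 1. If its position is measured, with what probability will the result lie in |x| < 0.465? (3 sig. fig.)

P = 0.979

The normalised bound state is ψ = √κ e^{−κ|x|} with κ = mλ/ℏ² = 4.140.
P(|x| < d) = ∫_{−d}^{d} κ e^{−2κ|x|} dx = 1 − e^{−2κd} = 1 − e^{−3.850} = 0.9787.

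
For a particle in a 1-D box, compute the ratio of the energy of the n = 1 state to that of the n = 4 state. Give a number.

E_n = n²π²ℏ²/(2mL²) so the ratio is n₂²/n₁² = 1/16 = 0.0625.

0.0625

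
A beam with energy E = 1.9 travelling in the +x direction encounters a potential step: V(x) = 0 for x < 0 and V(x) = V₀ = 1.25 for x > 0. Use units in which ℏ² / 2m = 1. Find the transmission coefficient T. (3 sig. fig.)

The wavenumbers are k₁ = √(2mE)/ℏ = 1.378 on the left and k₂ = √(2m(E − V₀))/ℏ = 0.8062 on the right.
Matching ψ and ψ′ at x = 0 gives r = (k₁ − k₂)/(k₁ + k₂), so R = r² = 0.06860 and T = 1 − R = 0.9314.

T = 0.931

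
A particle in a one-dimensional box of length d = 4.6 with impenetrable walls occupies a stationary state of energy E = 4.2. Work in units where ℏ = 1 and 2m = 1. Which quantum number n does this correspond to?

n = 3

From E_n = n²π²ℏ²/(2md²) invert to n = √(2md²E)/(πℏ).
n = (4.6/π) × √(2 × 0.5 × 4.2) = 3.001 → n = 3.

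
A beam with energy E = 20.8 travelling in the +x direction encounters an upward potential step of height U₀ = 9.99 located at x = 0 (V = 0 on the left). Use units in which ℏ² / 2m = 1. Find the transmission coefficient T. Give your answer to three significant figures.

T = 0.974

On each side the TISE gives plane waves with k = √(2m(E − V))/ℏ: k₁ = √(2·½·20.8) = 4.561, k₂ = √(2·½·10.81) = 3.288.
Matching ψ and ψ′ at x = 0 gives r = (k₁ − k₂)/(k₁ + k₂), so R = r² = 0.02630 and T = 1 − R = 0.9737.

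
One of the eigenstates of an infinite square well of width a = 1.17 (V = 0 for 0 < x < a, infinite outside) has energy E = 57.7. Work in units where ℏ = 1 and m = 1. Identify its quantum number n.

For an infinite well E_n = n²π²ℏ²/(2ma²), so n = (a/πℏ)√(2mE).
n = (1.17/π) × √(2 × 1 × 57.7) = 4.001 → n = 4.

n = 4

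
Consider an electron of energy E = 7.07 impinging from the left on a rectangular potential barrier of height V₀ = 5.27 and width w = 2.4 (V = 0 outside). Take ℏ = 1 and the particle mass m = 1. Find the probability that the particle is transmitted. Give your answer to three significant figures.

E > V₀: inside the barrier k₂ = √(2m(E − V₀))/ℏ = 1.897, k₂w = 4.554.
T = [1 + V₀² sin²(k₂w) / (4E(E − V₀))]⁻¹ = 1/1.532 = 0.653.

T = 0.653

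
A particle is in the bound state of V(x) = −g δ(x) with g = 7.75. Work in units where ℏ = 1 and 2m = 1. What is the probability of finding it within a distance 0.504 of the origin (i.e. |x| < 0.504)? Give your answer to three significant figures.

The normalised bound state is ψ = √κ e^{−κ|x|} with κ = mg/ℏ² = 3.875.
P(|x| < d) = ∫_{−d}^{d} κ e^{−2κ|x|} dx = 1 − e^{−2κd} = 1 − e^{−3.906} = 0.9799.

P = 0.980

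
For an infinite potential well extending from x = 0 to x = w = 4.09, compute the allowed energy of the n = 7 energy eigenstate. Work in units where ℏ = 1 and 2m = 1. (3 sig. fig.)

E = 28.9

Requiring ψ(0) = ψ(w) = 0 quantises k = nπ/w, hence E_n = ℏ²k²/2m = n²π²ℏ²/(2mw²).
E_7 = 7² × π² / (2 × 0.5 × 4.09²) = 28.91.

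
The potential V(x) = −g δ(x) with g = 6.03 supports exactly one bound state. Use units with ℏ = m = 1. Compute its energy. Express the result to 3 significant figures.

For x ≠ 0 the bound state is ψ ∝ e^{−κ|x|}; integrating the TISE across the delta gives the cusp condition 2κ = 2mg/ℏ², so κ = 6.030.
Then E = −ℏ²κ²/(2m) = −mg²/(2ℏ²) = -18.18.

E = -18.2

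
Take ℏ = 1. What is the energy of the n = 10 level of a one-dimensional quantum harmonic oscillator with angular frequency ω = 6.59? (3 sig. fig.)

The oscillator eigenvalues are E_n = ℏω(n + ½), so E_10 = 6.59 × 10.5 = 69.20.

E = 69.2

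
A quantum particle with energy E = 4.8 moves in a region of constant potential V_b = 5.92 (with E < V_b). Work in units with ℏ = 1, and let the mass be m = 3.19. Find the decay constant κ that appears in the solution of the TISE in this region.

Since E < V_b the TISE in this region is ψ'' = κ²ψ with κ = √(2m(V_b − E))/ℏ.
κ = √(2 × 3.19 × 1.12) = 2.673.

κ = 2.67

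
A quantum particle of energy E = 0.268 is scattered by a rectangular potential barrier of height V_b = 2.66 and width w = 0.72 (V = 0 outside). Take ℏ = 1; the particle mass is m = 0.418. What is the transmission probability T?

E < V_b: inside the barrier ψ ∝ e^{±κx} with κ = √(2m(V_b − E))/ℏ = 1.414.
κw = 1.018, sinh(κw) = 1.203.
Matching ψ, ψ′ at both faces gives T = [1 + V_b² sinh²(κw) / (4E(V_b − E))]⁻¹ = 1/4.996 = 0.200.

T = 0.200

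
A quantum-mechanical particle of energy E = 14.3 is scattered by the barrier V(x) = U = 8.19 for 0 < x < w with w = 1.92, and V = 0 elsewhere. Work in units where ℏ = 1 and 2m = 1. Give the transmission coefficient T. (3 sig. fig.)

Above the barrier the interior wavenumber is k₂ = √(2m(E − U))/ℏ = 2.472, giving phase k₂w = 4.746.
Matching at both interfaces gives T⁻¹ = 1 + U² sin²(k₂w) / [4E(E − U)] = 1.192, hence T = 0.839.

T = 0.839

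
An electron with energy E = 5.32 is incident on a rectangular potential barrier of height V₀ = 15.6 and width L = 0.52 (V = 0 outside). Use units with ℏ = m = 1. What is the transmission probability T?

T = 0.0317

Since E < V₀ the interior solution is evanescent with decay constant κ = √(2m(V₀ − E))/ℏ = 4.534.
κL = 2.358, sinh(κL) = 5.237.
The exact tunnelling result is T⁻¹ = 1 + V₀² sinh²(κL) / [4E(V₀ − E)] = 31.51, so T = 0.0317.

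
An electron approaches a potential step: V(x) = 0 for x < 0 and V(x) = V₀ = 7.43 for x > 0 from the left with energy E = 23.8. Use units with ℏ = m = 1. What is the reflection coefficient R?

On each side the TISE gives plane waves with k = √(2m(E − V))/ℏ: k₁ = √(2·1·23.8) = 6.899, k₂ = √(2·1·16.37) = 5.722.
Matching ψ and ψ′ at x = 0 gives r = (k₁ − k₂)/(k₁ + k₂), so R = r² = 0.008702 and T = 1 − R = 0.9913.

R = 0.00870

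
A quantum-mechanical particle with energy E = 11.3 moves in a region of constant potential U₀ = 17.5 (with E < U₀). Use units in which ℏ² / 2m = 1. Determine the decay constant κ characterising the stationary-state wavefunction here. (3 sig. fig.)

κ = 2.49

Since E < U₀ the TISE in this region is ψ'' = κ²ψ with κ = √(2m(U₀ − E))/ℏ.
κ = √(2 × 0.5 × 6.2) = 2.490.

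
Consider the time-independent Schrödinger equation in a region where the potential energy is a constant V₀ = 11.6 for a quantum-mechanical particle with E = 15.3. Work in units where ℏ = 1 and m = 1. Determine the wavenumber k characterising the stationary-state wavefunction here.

With E > V₀ the solution is oscillatory, ψ ∝ e^{±ikx} with k = √(2m(E − V₀))/ℏ.
k = √(2 × 1 × 3.7) = 2.720.

k = 2.72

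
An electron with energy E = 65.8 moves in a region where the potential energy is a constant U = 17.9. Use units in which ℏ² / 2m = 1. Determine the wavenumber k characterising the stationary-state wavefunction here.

With E > U the solution is oscillatory, ψ ∝ e^{±ikx} with k = √(2m(E − U))/ℏ.
k = √(2 × 0.5 × 47.9) = 6.921.

k = 6.92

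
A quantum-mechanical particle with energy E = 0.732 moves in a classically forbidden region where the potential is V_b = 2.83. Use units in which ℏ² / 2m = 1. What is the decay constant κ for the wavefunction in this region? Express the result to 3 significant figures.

Since E < V_b the TISE in this region is ψ'' = κ²ψ with κ = √(2m(V_b − E))/ℏ.
κ = √(2 × 0.5 × 2.098) = 1.448.

κ = 1.45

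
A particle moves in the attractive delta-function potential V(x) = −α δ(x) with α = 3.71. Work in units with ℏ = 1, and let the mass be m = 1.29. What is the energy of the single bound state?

For x ≠ 0 the bound state is ψ ∝ e^{−κ|x|}; integrating the TISE across the delta gives the cusp condition 2κ = 2mα/ℏ², so κ = 4.786.
Then E = −ℏ²κ²/(2m) = −mα²/(2ℏ²) = -8.878.

E = -8.88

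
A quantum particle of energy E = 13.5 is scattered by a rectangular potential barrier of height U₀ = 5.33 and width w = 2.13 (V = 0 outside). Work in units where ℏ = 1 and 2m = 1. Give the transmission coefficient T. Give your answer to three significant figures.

T = 0.998

E > U₀: inside the barrier k₂ = √(2m(E − U₀))/ℏ = 2.858, k₂w = 6.088.
T = [1 + U₀² sin²(k₂w) / (4E(E − U₀))]⁻¹ = 1/1.002 = 0.998.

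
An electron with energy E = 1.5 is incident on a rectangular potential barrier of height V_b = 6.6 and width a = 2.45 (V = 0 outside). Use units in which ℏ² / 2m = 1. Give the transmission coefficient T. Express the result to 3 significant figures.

T = 0.0000439

E < V_b: inside the barrier ψ ∝ e^{±κx} with κ = √(2m(V_b − E))/ℏ = 2.258.
κa = 5.533, sinh(κa) = 126.4.
Matching ψ, ψ′ at both faces gives T = [1 + V_b² sinh²(κa) / (4E(V_b − E))]⁻¹ = 1/22760 = 0.0000439.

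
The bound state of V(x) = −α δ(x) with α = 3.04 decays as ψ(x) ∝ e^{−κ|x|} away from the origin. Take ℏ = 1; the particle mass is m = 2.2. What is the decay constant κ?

Integrating the TISE across x = 0 gives the cusp condition ψ'(0⁺) − ψ'(0⁻) = −(2mα/ℏ²)ψ(0).
With ψ ∝ e^{−κ|x|} this yields −2κ = −2mα/ℏ², so κ = mα/ℏ² = 6.688.

κ = 6.69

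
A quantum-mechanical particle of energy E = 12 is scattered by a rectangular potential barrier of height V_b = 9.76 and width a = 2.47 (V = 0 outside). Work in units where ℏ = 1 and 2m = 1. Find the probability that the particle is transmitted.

T = 0.802

Above the barrier the interior wavenumber is k₂ = √(2m(E − V_b))/ℏ = 1.497, giving phase k₂a = 3.697.
Matching at both interfaces gives T⁻¹ = 1 + V_b² sin²(k₂a) / [4E(E − V_b)] = 1.246, hence T = 0.802.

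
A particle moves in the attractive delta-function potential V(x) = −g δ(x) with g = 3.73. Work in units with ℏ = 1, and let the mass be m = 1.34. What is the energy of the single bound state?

The bound state is ψ(x) = √κ e^{−κ|x|}. The derivative jump ψ'(0⁺) − ψ'(0⁻) = −(2mg/ℏ²)ψ(0) fixes κ = mg/ℏ² = 4.998.
Then E = −ℏ²κ²/(2m) = −mg²/(2ℏ²) = -9.322.

E = -9.32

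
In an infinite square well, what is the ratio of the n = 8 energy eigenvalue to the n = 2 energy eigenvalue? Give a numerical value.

E_n = n²π²ℏ²/(2mL²) so the ratio is n₂²/n₁² = 64/4 = 16.

16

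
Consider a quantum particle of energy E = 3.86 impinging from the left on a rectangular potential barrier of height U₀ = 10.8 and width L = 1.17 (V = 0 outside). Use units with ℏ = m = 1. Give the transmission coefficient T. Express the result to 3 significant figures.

Since E < U₀ the interior solution is evanescent with decay constant κ = √(2m(U₀ − E))/ℏ = 3.726.
κL = 4.359, sinh(κL) = 39.08.
The exact tunnelling result is T⁻¹ = 1 + U₀² sinh²(κL) / [4E(U₀ − E)] = 1664, so T = 0.000601.

T = 0.000601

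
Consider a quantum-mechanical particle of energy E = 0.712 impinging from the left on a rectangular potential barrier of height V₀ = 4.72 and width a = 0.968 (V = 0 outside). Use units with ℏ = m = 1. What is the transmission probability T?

E < V₀: inside the barrier ψ ∝ e^{±κx} with κ = √(2m(V₀ − E))/ℏ = 2.831.
κa = 2.741, sinh(κa) = 7.716.
The exact tunnelling result is T⁻¹ = 1 + V₀² sinh²(κa) / [4E(V₀ − E)] = 117.2, so T = 0.00853.

T = 0.00853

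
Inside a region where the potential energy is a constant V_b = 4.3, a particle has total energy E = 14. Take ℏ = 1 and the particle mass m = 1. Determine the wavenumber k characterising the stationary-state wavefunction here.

With E > V_b the solution is oscillatory, ψ ∝ e^{±ikx} with k = √(2m(E − V_b))/ℏ.
k = √(2 × 1 × 9.7) = 4.405.

k = 4.40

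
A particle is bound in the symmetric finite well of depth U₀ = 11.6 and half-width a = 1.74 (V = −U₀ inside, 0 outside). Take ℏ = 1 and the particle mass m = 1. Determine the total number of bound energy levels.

The dimensionless depth is z₀ = a√(2mU₀)/ℏ = 1.74 × √(23.20) = 8.381.
The even/odd transcendental equations gain one root per π/2 in z₀, giving N = 1 + ⌊2z₀/π⌋ = 1 + ⌊5.335⌋ = 6.

N = 6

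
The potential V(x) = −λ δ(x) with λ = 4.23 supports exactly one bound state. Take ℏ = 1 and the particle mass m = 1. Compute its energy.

E = -8.95

The bound state is ψ(x) = √κ e^{−κ|x|}. The derivative jump ψ'(0⁺) − ψ'(0⁻) = −(2mλ/ℏ²)ψ(0) fixes κ = mλ/ℏ² = 4.230.
Then E = −ℏ²κ²/(2m) = −mλ²/(2ℏ²) = -8.946.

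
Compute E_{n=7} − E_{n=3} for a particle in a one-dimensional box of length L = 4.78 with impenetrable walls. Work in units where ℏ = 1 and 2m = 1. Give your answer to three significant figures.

E_n = n²π²ℏ²/(2mL²), so ΔE = (7² − 3²) π²ℏ²/(2mL²).
ΔE = 40 × π² / (2 × 0.5 × 4.78²) = 17.28.

ΔE = 17.3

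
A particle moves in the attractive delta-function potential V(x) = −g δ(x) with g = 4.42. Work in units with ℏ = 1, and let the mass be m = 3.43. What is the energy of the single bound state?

E = -33.5

For x ≠ 0 the bound state is ψ ∝ e^{−κ|x|}; integrating the TISE across the delta gives the cusp condition 2κ = 2mg/ℏ², so κ = 15.16.
Then E = −ℏ²κ²/(2m) = −mg²/(2ℏ²) = -33.50.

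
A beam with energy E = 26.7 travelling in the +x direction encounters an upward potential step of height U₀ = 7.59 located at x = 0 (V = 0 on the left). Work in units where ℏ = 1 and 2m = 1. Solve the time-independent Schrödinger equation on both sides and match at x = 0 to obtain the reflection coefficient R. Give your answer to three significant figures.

R = 0.00696

On each side the TISE gives plane waves with k = √(2m(E − V))/ℏ: k₁ = √(2·½·26.7) = 5.167, k₂ = √(2·½·19.11) = 4.371.
Continuity of ψ and ψ′ at the step yields the reflection amplitude r = (k₁ − k₂)/(k₁ + k₂) = 0.08342; thus R = |r|² = 0.006959, T = 0.9930.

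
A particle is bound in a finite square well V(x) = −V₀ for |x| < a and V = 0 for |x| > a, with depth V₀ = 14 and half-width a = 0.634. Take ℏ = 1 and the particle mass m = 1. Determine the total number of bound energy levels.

Define the well-strength parameter z₀ = (a/ℏ)√(2mV₀) = 0.634 × √(2·1·14) = 3.355.
A new bound state (alternating even/odd) appears each time z₀ passes a multiple of π/2, so N = ⌊2z₀/π⌋ + 1 = ⌊2.136⌋ + 1 = 3.

N = 3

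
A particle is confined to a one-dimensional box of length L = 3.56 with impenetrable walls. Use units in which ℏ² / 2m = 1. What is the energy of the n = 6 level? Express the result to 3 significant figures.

The infinite-well eigenfunctions ψ_n = √(2/L) sin(nπx/L) vanish at both walls, giving E_n = n²π²ℏ²/(2mL²).
E_6 = 6² × π² / (2 × 0.5 × 3.56²) = 28.04.

E = 28.0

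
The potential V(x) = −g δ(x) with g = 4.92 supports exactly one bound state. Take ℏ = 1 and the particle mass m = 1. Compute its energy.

For x ≠ 0 the bound state is ψ ∝ e^{−κ|x|}; integrating the TISE across the delta gives the cusp condition 2κ = 2mg/ℏ², so κ = 4.920.
Then E = −ℏ²κ²/(2m) = −mg²/(2ℏ²) = -12.10.

E = -12.1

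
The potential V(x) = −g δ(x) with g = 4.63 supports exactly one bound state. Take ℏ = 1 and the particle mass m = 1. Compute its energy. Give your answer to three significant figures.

For x ≠ 0 the bound state is ψ ∝ e^{−κ|x|}; integrating the TISE across the delta gives the cusp condition 2κ = 2mg/ℏ², so κ = 4.630.
Then E = −ℏ²κ²/(2m) = −mg²/(2ℏ²) = -10.72.

E = -10.7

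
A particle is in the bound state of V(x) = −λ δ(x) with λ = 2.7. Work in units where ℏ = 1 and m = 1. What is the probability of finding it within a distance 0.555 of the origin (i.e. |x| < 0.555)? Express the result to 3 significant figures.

The normalised bound state is ψ = √κ e^{−κ|x|} with κ = mλ/ℏ² = 2.700.
P(|x| < d) = ∫_{−d}^{d} κ e^{−2κ|x|} dx = 1 − e^{−2κd} = 1 − e^{−2.997} = 0.9501.

P = 0.950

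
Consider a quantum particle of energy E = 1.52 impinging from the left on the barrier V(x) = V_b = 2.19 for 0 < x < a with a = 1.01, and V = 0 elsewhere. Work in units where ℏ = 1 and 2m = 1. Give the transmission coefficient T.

Since E < V_b the interior solution is evanescent with decay constant κ = √(2m(V_b − E))/ℏ = 0.8185.
κa = 0.8267, sinh(κa) = 0.9242.
The exact tunnelling result is T⁻¹ = 1 + V_b² sinh²(κa) / [4E(V_b − E)] = 2.006, so T = 0.499.

T = 0.499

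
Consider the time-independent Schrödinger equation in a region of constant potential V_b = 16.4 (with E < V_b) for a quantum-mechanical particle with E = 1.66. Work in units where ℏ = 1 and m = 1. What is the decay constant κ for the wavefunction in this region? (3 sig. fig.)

Since E < V_b the TISE in this region is ψ'' = κ²ψ with κ = √(2m(V_b − E))/ℏ.
κ = √(2 × 1 × 14.74) = 5.430.

κ = 5.43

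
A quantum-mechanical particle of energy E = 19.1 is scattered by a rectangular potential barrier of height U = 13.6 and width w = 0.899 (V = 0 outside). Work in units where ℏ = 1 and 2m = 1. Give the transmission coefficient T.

T = 0.755

E > U: inside the barrier k₂ = √(2m(E − U))/ℏ = 2.345, k₂w = 2.108.
Matching at both interfaces gives T⁻¹ = 1 + U² sin²(k₂w) / [4E(E − U)] = 1.325, hence T = 0.755.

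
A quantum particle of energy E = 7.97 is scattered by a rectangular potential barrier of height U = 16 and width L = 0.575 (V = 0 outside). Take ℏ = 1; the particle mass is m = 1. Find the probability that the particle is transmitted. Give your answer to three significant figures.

T = 0.0391

E < U: inside the barrier ψ ∝ e^{±κx} with κ = √(2m(U − E))/ℏ = 4.007.
κL = 2.304, sinh(κL) = 4.959.
The exact tunnelling result is T⁻¹ = 1 + U² sinh²(κL) / [4E(U − E)] = 25.59, so T = 0.0391.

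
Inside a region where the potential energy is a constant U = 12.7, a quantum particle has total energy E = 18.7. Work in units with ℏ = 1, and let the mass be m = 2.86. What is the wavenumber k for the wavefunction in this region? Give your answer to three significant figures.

k = 5.86

With E > U the solution is oscillatory, ψ ∝ e^{±ikx} with k = √(2m(E − U))/ℏ.
k = √(2 × 2.86 × 6) = 5.858.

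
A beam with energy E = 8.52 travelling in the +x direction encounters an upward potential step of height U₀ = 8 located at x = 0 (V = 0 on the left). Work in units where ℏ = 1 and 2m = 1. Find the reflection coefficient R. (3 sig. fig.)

R = 0.365

On each side the TISE gives plane waves with k = √(2m(E − V))/ℏ: k₁ = √(2·½·8.52) = 2.919, k₂ = √(2·½·0.52) = 0.7211.
Continuity of ψ and ψ′ at the step yields the reflection amplitude r = (k₁ − k₂)/(k₁ + k₂) = 0.6038; thus R = |r|² = 0.3646, T = 0.6354.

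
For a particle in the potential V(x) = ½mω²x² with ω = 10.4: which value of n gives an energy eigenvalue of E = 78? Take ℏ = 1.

Invert E_n = (n + ½)ℏω: n = E/ℏω − ½ = 7.000, so n = 7.

n = 7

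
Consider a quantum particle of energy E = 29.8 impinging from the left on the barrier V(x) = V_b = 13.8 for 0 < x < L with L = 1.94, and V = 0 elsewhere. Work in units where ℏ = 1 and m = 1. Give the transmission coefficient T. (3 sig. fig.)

T = 0.909

Above the barrier the interior wavenumber is k₂ = √(2m(E − V_b))/ℏ = 5.657, giving phase k₂L = 10.97.
Matching at both interfaces gives T⁻¹ = 1 + V_b² sin²(k₂L) / [4E(E − V_b)] = 1.100, hence T = 0.909.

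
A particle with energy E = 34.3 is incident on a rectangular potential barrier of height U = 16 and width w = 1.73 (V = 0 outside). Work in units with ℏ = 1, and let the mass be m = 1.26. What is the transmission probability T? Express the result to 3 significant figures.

E > U: inside the barrier k₂ = √(2m(E − U))/ℏ = 6.791, k₂w = 11.75.
T = [1 + U² sin²(k₂w) / (4E(E − U))]⁻¹ = 1/1.054 = 0.948.

T = 0.948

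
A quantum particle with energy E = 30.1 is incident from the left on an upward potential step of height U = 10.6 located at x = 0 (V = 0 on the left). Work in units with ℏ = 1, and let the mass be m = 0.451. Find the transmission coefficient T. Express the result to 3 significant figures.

The wavenumbers are k₁ = √(2mE)/ℏ = 5.211 on the left and k₂ = √(2m(E − U))/ℏ = 4.194 on the right.
Continuity of ψ and ψ′ at the step yields the reflection amplitude r = (k₁ − k₂)/(k₁ + k₂) = 0.1081; thus R = |r|² = 0.01169, T = 0.9883.

T = 0.988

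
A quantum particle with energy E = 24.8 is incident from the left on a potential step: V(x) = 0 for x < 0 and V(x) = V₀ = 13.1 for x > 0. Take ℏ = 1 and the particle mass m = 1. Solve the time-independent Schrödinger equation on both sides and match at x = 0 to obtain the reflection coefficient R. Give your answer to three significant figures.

The wavenumbers are k₁ = √(2mE)/ℏ = 7.043 on the left and k₂ = √(2m(E − V₀))/ℏ = 4.837 on the right.
Continuity of ψ and ψ′ at the step yields the reflection amplitude r = (k₁ − k₂)/(k₁ + k₂) = 0.1856; thus R = |r|² = 0.03446, T = 0.9655.

R = 0.0345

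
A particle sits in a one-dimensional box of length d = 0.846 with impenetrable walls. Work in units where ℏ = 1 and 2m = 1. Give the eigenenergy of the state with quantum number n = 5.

E = 345

The infinite-well eigenfunctions ψ_n = √(2/d) sin(nπx/d) vanish at both walls, giving E_n = n²π²ℏ²/(2md²).
E_5 = 5² × π² / (2 × 0.5 × 0.846²) = 344.7.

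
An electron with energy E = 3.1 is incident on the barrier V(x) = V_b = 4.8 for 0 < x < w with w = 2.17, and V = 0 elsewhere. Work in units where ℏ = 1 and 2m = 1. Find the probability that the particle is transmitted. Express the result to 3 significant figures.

Since E < V_b the interior solution is evanescent with decay constant κ = √(2m(V_b − E))/ℏ = 1.304.
κw = 2.829, sinh(κw) = 8.438.
Matching ψ, ψ′ at both faces gives T = [1 + V_b² sinh²(κw) / (4E(V_b − E))]⁻¹ = 1/78.81 = 0.0127.

T = 0.0127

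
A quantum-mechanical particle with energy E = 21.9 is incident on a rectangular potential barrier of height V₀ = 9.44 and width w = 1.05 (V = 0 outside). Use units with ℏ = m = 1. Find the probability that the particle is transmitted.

Above the barrier the interior wavenumber is k₂ = √(2m(E − V₀))/ℏ = 4.992, giving phase k₂w = 5.242.
T = [1 + V₀² sin²(k₂w) / (4E(E − V₀))]⁻¹ = 1/1.061 = 0.943.

T = 0.943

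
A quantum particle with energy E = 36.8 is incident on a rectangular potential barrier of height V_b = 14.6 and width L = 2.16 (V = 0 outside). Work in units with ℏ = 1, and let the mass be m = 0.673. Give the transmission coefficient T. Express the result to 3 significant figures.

E > V_b: inside the barrier k₂ = √(2m(E − V_b))/ℏ = 5.466, k₂L = 11.81.
T = [1 + V_b² sin²(k₂L) / (4E(E − V_b))]⁻¹ = 1/1.031 = 0.970.

T = 0.970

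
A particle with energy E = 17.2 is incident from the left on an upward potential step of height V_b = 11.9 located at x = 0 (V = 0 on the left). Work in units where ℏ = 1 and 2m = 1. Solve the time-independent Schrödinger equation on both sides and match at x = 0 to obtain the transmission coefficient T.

T = 0.918

On each side the TISE gives plane waves with k = √(2m(E − V))/ℏ: k₁ = √(2·½·17.2) = 4.147, k₂ = √(2·½·5.3) = 2.302.
Continuity of ψ and ψ′ at the step yields the reflection amplitude r = (k₁ − k₂)/(k₁ + k₂) = 0.2861; thus R = |r|² = 0.08185, T = 0.9182.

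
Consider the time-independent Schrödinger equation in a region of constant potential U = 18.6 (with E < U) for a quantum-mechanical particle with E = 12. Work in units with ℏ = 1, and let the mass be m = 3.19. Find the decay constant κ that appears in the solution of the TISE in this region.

κ = 6.49

Since E < U the TISE in this region is ψ'' = κ²ψ with κ = √(2m(U − E))/ℏ.
κ = √(2 × 3.19 × 6.6) = 6.489.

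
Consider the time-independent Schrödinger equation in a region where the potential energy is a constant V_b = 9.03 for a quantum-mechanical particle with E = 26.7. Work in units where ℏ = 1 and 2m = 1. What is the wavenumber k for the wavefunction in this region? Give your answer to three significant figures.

k = 4.20

With E > V_b the solution is oscillatory, ψ ∝ e^{±ikx} with k = √(2m(E − V_b))/ℏ.
k = √(2 × 0.5 × 17.67) = 4.204.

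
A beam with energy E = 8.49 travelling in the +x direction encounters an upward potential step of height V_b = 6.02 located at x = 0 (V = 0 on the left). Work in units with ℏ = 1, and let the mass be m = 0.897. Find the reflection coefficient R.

The wavenumbers are k₁ = √(2mE)/ℏ = 3.903 on the left and k₂ = √(2m(E − V_b))/ℏ = 2.105 on the right.
Continuity of ψ and ψ′ at the step yields the reflection amplitude r = (k₁ − k₂)/(k₁ + k₂) = 0.2992; thus R = |r|² = 0.08954, T = 0.9105.

R = 0.0895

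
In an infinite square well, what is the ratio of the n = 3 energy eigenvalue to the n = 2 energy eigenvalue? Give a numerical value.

2.25

Since E_n ∝ n², the ratio is (3/2)² = 2.25.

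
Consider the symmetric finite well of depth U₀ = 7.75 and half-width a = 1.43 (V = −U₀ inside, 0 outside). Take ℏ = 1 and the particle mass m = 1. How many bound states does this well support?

N = 4

The dimensionless depth is z₀ = a√(2mU₀)/ℏ = 1.43 × √(15.50) = 5.630.
The even/odd transcendental equations gain one root per π/2 in z₀, giving N = 1 + ⌊2z₀/π⌋ = 1 + ⌊3.584⌋ = 4.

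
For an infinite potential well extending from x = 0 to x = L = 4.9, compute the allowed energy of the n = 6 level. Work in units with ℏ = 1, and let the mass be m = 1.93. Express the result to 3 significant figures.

Requiring ψ(0) = ψ(L) = 0 quantises k = nπ/L, hence E_n = ℏ²k²/2m = n²π²ℏ²/(2mL²).
E_6 = 6² × π² / (2 × 1.93 × 4.9²) = 3.834.

E = 3.83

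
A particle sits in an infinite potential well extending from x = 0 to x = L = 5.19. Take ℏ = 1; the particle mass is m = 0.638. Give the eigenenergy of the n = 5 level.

E = 7.18

The infinite-well eigenfunctions ψ_n = √(2/L) sin(nπx/L) vanish at both walls, giving E_n = n²π²ℏ²/(2mL²).
E_5 = 5² × π² / (2 × 0.638 × 5.19²) = 7.179.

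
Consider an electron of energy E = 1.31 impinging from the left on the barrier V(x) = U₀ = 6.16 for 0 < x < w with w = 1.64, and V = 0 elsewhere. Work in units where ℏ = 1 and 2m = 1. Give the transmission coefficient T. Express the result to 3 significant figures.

T = 0.00195

Since E < U₀ the interior solution is evanescent with decay constant κ = √(2m(U₀ − E))/ℏ = 2.202.
κw = 3.612, sinh(κw) = 18.50.
The exact tunnelling result is T⁻¹ = 1 + U₀² sinh²(κw) / [4E(U₀ − E)] = 512.1, so T = 0.00195.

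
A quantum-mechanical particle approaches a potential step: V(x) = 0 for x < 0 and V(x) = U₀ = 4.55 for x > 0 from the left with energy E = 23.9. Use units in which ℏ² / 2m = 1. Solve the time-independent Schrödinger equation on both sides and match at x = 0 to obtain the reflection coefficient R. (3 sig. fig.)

On each side the TISE gives plane waves with k = √(2m(E − V))/ℏ: k₁ = √(2·½·23.9) = 4.889, k₂ = √(2·½·19.35) = 4.399.
Continuity of ψ and ψ′ at the step yields the reflection amplitude r = (k₁ − k₂)/(k₁ + k₂) = 0.05275; thus R = |r|² = 0.002782, T = 0.9972.

R = 0.00278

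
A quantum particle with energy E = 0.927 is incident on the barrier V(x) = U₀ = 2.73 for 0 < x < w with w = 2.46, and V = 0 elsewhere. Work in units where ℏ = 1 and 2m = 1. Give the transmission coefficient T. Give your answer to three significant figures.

Since E < U₀ the interior solution is evanescent with decay constant κ = √(2m(U₀ − E))/ℏ = 1.343.
κw = 3.303, sinh(κw) = 13.58.
The exact tunnelling result is T⁻¹ = 1 + U₀² sinh²(κw) / [4E(U₀ − E)] = 206.6, so T = 0.00484.

T = 0.00484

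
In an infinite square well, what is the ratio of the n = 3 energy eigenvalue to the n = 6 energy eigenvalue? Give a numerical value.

E_n = n²π²ℏ²/(2mL²) so the ratio is n₂²/n₁² = 9/36 = 0.25.

0.25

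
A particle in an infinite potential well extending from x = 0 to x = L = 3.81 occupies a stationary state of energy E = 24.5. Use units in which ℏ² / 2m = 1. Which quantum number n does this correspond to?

n = 6

From E_n = n²π²ℏ²/(2mL²) invert to n = √(2mL²E)/(πℏ).
n = (3.81/π) × √(2 × 0.5 × 24.5) = 6.003 → n = 6.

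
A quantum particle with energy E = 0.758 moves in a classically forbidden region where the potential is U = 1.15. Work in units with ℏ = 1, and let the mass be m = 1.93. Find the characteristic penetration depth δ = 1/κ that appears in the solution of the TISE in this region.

Since E < U the TISE in this region is ψ'' = κ²ψ with κ = √(2m(U − E))/ℏ.
κ = √(2 × 1.93 × 0.392) = 1.230. The penetration depth is δ = 1/κ = 0.813.

δ = 0.813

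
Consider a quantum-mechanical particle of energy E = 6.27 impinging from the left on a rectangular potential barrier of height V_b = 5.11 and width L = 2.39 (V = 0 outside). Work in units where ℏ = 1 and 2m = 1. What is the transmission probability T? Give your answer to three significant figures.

Above the barrier the interior wavenumber is k₂ = √(2m(E − V_b))/ℏ = 1.077, giving phase k₂L = 2.574.
Matching at both interfaces gives T⁻¹ = 1 + V_b² sin²(k₂L) / [4E(E − V_b)] = 1.259, hence T = 0.794.

T = 0.794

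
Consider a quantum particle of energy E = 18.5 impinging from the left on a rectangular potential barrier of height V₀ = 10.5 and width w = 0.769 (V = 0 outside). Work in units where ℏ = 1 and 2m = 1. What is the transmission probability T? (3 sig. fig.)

Above the barrier the interior wavenumber is k₂ = √(2m(E − V₀))/ℏ = 2.828, giving phase k₂w = 2.175.
Matching at both interfaces gives T⁻¹ = 1 + V₀² sin²(k₂w) / [4E(E − V₀)] = 1.126, hence T = 0.888.

T = 0.888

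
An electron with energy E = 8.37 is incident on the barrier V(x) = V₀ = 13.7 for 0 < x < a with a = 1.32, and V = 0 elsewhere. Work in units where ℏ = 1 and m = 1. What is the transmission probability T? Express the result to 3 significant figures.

Since E < V₀ the interior solution is evanescent with decay constant κ = √(2m(V₀ − E))/ℏ = 3.265.
κa = 4.310, sinh(κa) = 37.20.
The exact tunnelling result is T⁻¹ = 1 + V₀² sinh²(κa) / [4E(V₀ − E)] = 1457, so T = 0.000686.

T = 0.000686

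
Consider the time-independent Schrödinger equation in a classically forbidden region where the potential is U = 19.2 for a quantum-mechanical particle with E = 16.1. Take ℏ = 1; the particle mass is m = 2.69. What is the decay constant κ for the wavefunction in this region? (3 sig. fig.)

Since E < U the TISE in this region is ψ'' = κ²ψ with κ = √(2m(U − E))/ℏ.
κ = √(2 × 2.69 × 3.1) = 4.084.

κ = 4.08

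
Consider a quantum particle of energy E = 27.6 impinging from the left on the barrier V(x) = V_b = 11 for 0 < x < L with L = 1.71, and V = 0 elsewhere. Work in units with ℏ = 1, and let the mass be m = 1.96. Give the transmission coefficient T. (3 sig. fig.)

T = 0.945

E > V_b: inside the barrier k₂ = √(2m(E − V_b))/ℏ = 8.067, k₂L = 13.79.
Matching at both interfaces gives T⁻¹ = 1 + V_b² sin²(k₂L) / [4E(E − V_b)] = 1.059, hence T = 0.945.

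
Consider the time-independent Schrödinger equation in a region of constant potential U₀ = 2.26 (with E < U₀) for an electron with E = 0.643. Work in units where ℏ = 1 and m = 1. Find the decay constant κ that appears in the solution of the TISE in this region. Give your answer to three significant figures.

Since E < U₀ the TISE in this region is ψ'' = κ²ψ with κ = √(2m(U₀ − E))/ℏ.
κ = √(2 × 1 × 1.617) = 1.798.

κ = 1.80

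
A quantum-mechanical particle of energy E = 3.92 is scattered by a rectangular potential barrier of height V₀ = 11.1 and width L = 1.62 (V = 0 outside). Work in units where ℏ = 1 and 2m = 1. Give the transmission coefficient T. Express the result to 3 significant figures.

T = 0.000620

Since E < V₀ the interior solution is evanescent with decay constant κ = √(2m(V₀ − E))/ℏ = 2.680.
κL = 4.341, sinh(κL) = 38.38.
The exact tunnelling result is T⁻¹ = 1 + V₀² sinh²(κL) / [4E(V₀ − E)] = 1613, so T = 0.000620.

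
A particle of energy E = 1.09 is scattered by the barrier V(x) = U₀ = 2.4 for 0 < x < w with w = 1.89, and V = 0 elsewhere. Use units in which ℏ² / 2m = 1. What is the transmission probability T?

E < U₀: inside the barrier ψ ∝ e^{±κx} with κ = √(2m(U₀ − E))/ℏ = 1.145.
κw = 2.163, sinh(κw) = 4.292.
The exact tunnelling result is T⁻¹ = 1 + U₀² sinh²(κw) / [4E(U₀ − E)] = 19.58, so T = 0.0511.

T = 0.0511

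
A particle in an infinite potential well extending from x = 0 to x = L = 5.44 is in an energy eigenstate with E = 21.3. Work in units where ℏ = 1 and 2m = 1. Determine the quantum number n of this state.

From E_n = n²π²ℏ²/(2mL²) invert to n = √(2mL²E)/(πℏ).
n = (5.44/π) × √(2 × 0.5 × 21.3) = 7.992 → n = 8.

n = 8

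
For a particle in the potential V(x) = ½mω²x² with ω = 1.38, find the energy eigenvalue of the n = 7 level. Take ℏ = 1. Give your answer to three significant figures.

E = 10.4

The oscillator eigenvalues are E_n = ℏω(n + ½), so E_7 = 1.38 × 7.5 = 10.35.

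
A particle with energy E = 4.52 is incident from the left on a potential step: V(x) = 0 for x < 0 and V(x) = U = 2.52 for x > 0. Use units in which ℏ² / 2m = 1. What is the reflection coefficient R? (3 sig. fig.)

The wavenumbers are k₁ = √(2mE)/ℏ = 2.126 on the left and k₂ = √(2m(E − U))/ℏ = 1.414 on the right.
Matching ψ and ψ′ at x = 0 gives r = (k₁ − k₂)/(k₁ + k₂), so R = r² = 0.04043 and T = 1 − R = 0.9596.

R = 0.0404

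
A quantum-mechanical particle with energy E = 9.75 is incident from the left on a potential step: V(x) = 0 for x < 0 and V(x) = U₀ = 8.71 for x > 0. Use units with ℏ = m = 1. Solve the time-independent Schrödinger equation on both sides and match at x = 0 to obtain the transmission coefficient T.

On each side the TISE gives plane waves with k = √(2m(E − V))/ℏ: k₁ = √(2·1·9.75) = 4.416, k₂ = √(2·1·1.04) = 1.442.
Continuity of ψ and ψ′ at the step yields the reflection amplitude r = (k₁ − k₂)/(k₁ + k₂) = 0.5076; thus R = |r|² = 0.2577, T = 0.7423.

T = 0.742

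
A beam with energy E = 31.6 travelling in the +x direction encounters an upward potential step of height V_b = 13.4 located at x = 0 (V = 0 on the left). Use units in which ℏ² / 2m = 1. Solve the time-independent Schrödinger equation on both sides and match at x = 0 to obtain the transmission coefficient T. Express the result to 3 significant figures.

On each side the TISE gives plane waves with k = √(2m(E − V))/ℏ: k₁ = √(2·½·31.6) = 5.621, k₂ = √(2·½·18.2) = 4.266.
Continuity of ψ and ψ′ at the step yields the reflection amplitude r = (k₁ − k₂)/(k₁ + k₂) = 0.1371; thus R = |r|² = 0.01879, T = 0.9812.

T = 0.981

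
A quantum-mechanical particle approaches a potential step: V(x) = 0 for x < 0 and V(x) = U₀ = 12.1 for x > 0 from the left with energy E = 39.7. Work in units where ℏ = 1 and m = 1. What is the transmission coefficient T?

The wavenumbers are k₁ = √(2mE)/ℏ = 8.911 on the left and k₂ = √(2m(E − U₀))/ℏ = 7.430 on the right.
Matching ψ and ψ′ at x = 0 gives r = (k₁ − k₂)/(k₁ + k₂), so R = r² = 0.008215 and T = 1 − R = 0.9918.

T = 0.992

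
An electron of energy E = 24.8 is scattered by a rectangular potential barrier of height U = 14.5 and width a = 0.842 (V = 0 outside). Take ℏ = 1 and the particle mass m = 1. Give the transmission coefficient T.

T = 0.925

E > U: inside the barrier k₂ = √(2m(E − U))/ℏ = 4.539, k₂a = 3.822.
Matching at both interfaces gives T⁻¹ = 1 + U² sin²(k₂a) / [4E(E − U)] = 1.081, hence T = 0.925.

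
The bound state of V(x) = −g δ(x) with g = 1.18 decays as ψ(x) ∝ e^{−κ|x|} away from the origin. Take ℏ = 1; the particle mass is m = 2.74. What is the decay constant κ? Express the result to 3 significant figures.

κ = 3.23

Integrate −(ℏ²/2m)ψ'' − gδ(x)ψ = Eψ from −ε to +ε: the ψ'' term gives ψ'(0⁺) − ψ'(0⁻) and the δ term gives −(2mg/ℏ²)ψ(0).
With ψ ∝ e^{−κ|x|} this yields −2κ = −2mg/ℏ², so κ = mg/ℏ² = 3.233.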